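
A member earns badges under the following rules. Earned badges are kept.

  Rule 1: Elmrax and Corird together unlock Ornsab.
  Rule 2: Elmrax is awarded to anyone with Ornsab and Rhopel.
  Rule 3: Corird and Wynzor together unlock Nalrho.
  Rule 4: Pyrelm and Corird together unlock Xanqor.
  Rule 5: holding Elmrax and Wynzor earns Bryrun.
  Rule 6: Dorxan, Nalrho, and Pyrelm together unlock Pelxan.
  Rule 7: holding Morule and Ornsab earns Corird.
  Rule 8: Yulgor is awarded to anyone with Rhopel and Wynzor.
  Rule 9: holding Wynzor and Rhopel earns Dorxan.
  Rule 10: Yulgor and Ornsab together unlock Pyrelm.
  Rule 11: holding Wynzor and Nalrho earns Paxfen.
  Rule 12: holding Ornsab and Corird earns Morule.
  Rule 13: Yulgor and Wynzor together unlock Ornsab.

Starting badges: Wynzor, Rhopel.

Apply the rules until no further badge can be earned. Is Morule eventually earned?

Morule would need Ornsab and Corird (Rule 12), but Corird is never earned.

No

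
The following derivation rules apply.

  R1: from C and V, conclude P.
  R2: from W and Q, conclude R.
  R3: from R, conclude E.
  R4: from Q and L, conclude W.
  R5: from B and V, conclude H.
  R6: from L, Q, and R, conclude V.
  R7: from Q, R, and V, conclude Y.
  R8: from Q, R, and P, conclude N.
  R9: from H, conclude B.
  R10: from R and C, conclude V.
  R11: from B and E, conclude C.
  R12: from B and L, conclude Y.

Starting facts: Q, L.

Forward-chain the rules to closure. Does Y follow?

Q and L hold, so W follows (R4).
From W and Q, R2 gives R.
L, Q, and R hold, so V follows (R6).
Q, R, and V hold, so Y follows (R7).

Yes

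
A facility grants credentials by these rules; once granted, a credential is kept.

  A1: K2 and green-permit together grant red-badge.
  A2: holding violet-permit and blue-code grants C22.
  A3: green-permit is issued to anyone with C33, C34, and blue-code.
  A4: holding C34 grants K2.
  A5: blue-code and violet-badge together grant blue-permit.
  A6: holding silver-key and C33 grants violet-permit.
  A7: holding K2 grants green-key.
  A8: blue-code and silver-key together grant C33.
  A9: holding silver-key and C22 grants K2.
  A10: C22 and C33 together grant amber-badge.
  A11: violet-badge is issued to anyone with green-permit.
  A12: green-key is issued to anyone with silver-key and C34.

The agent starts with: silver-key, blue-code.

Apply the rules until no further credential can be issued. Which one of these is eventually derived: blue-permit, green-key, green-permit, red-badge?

green-key

Holding blue-code and silver-key grants C33 (A8).
Holding silver-key and C33 grants violet-permit (A6).
Holding violet-permit and blue-code grants C22 (A2).
Holding silver-key and C22 grants K2 (A9).
Holding K2 grants green-key (A7).
blue-permit would need blue-code and violet-badge (A5), but violet-badge is never granted. green-permit would need C33, C34, and blue-code (A3), but C34 is never granted. red-badge would need K2 and green-permit (A1), but green-permit is never granted.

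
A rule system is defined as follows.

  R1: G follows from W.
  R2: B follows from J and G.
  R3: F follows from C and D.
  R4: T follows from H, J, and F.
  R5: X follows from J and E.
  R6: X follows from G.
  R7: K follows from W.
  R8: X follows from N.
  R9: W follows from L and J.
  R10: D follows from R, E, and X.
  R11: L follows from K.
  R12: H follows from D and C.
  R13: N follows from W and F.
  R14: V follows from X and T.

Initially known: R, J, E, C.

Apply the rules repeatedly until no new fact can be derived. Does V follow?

Yes

J and E hold, so X follows (R5).
From R, E, and X, R10 gives D.
From D and C, R12 gives H.
C and D hold, so F follows (R3).
H, J, and F hold, so T follows (R4).
X and T hold, so V follows (R14).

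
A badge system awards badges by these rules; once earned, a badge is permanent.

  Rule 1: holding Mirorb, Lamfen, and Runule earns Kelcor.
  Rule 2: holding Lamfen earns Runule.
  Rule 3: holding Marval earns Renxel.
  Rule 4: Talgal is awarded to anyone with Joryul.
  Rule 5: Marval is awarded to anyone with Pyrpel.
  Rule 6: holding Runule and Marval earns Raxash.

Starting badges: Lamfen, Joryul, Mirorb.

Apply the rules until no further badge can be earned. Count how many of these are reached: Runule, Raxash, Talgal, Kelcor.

3

With Joryul, Talgal is earned (Rule 4).
With Lamfen, Runule is earned (Rule 2).
With Mirorb, Lamfen, and Runule, Kelcor is earned (Rule 1).
Runule: reached.
Raxash would need Runule and Marval (Rule 6), but Marval is never earned.
Talgal: reached.
Kelcor: reached.
Reached: Runule, Talgal, and Kelcor — 3 of the 4.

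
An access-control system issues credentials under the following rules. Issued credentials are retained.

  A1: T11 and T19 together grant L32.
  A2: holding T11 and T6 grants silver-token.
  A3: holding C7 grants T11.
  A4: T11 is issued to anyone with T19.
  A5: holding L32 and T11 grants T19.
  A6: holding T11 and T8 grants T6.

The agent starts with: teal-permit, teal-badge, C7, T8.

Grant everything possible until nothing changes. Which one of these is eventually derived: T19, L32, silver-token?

Holding C7 grants T11 (A3).
Holding T11 and T8 grants T6 (A6).
Holding T11 and T6 grants silver-token (A2).
L32 would need T11 and T19 (A1), but T19 is never granted. T19 would need L32 and T11 (A5), but L32 is never granted.

silver-token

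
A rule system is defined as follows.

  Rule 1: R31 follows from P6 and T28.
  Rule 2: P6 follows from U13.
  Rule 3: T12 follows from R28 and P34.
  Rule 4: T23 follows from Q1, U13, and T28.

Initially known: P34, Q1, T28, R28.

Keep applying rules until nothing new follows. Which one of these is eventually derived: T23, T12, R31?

R28 and P34 hold, so T12 follows (Rule 3).
R31 would need P6 and T28 (Rule 1), but P6 is never established. T23 would need Q1, U13, and T28 (Rule 4), but U13 is never established.

T12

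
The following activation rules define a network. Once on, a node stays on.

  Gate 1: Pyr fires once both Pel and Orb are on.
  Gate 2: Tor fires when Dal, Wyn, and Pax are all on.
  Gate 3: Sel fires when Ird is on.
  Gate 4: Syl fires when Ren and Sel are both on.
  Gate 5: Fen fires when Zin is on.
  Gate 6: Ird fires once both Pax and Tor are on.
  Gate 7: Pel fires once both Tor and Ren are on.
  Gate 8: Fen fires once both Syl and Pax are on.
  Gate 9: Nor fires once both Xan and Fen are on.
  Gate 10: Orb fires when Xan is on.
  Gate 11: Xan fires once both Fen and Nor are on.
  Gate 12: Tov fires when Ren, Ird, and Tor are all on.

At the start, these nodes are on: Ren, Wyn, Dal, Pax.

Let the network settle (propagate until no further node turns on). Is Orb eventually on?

Orb would need Xan (Gate 10), but Xan never turns on.

No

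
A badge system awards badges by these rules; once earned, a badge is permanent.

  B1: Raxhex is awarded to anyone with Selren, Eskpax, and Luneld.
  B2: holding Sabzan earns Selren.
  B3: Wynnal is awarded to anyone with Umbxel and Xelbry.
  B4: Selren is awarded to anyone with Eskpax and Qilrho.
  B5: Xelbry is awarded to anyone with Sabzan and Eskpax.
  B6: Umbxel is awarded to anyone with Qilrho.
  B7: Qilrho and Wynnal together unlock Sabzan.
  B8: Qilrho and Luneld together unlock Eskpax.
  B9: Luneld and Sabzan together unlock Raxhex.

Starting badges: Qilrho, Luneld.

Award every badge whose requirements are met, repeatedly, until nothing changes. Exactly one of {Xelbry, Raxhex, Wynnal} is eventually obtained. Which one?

With Qilrho and Luneld, Eskpax is earned (B8).
With Eskpax and Qilrho, Selren is earned (B4).
With Selren, Eskpax, and Luneld, Raxhex is earned (B1).
Wynnal would need Umbxel and Xelbry (B3), but Xelbry is never earned. Xelbry would need Sabzan and Eskpax (B5), but Sabzan is never earned.

Raxhex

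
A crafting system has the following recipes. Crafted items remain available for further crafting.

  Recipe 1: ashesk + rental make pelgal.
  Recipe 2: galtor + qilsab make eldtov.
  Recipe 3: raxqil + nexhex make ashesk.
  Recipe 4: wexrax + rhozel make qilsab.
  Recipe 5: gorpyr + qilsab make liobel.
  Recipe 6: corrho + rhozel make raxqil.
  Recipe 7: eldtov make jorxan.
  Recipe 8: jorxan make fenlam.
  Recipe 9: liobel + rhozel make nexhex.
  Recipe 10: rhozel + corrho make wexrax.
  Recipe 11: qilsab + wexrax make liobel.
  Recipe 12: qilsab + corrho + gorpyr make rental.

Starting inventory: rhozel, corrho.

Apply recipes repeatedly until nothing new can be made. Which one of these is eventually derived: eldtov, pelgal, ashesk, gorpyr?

Using Recipe 10, rhozel and corrho make wexrax.
corrho + rhozel → raxqil (Recipe 6).
Using Recipe 4, wexrax and rhozel make qilsab.
qilsab + wexrax → liobel (Recipe 11).
liobel + rhozel → nexhex (Recipe 9).
raxqil + nexhex → ashesk (Recipe 3).
pelgal would need ashesk and rental (Recipe 1), but rental is never obtained. eldtov would need galtor and qilsab (Recipe 2), but galtor is never obtained. No rule produces gorpyr, and it is not given.

ashesk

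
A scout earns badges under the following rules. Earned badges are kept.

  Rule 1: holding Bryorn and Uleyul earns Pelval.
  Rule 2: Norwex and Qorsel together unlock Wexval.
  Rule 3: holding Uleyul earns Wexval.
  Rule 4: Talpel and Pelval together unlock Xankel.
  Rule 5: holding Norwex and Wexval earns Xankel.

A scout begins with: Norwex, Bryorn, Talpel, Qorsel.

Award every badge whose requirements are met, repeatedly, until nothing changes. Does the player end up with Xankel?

Yes

With Norwex and Qorsel, Wexval is earned (Rule 2).
With Norwex and Wexval, Xankel is earned (Rule 5).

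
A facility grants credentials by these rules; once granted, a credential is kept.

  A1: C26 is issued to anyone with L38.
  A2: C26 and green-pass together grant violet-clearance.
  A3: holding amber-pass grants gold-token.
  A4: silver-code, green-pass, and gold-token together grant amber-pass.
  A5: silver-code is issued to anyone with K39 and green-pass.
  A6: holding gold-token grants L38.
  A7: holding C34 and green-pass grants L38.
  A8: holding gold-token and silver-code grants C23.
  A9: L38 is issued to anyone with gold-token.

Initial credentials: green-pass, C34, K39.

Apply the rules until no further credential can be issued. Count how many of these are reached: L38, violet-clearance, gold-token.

2

Holding C34 and green-pass grants L38 (A7).
Holding L38 grants C26 (A1).
Holding C26 and green-pass grants violet-clearance (A2).
L38: reached.
violet-clearance: reached.
gold-token would need amber-pass (A3), but amber-pass is never granted.
Reached: L38 and violet-clearance — 2 of the 3.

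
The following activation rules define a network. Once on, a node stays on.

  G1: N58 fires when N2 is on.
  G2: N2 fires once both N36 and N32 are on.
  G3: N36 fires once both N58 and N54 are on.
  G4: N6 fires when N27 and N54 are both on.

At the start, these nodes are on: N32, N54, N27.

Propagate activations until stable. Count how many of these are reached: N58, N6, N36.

G4: N27 and N54 on → N6 on.
N58 would need N2 (G1), but N2 never turns on.
N6: reached.
N36 would need N58 and N54 (G3), but N58 never turns on.
Reached: N6 — 1 of the 3.

1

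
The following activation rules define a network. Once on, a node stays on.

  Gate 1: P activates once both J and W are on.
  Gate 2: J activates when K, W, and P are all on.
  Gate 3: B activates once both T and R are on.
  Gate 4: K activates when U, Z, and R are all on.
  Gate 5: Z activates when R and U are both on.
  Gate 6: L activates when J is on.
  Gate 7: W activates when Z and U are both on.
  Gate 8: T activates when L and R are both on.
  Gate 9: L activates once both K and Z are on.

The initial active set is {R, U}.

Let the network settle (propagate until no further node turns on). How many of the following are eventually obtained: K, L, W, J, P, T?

Gate 5: R and U on → Z on.
Z and U are on, so W activates (Gate 7).
U, Z, and R are on, so K activates (Gate 4).
Gate 9: K and Z on → L on.
L and R are on, so T activates (Gate 8).
K: reached.
L: reached.
W: reached.
J would need K, W, and P (Gate 2), but P never turns on.
P would need J and W (Gate 1), but J never turns on.
T: reached.
Reached: K, L, W, and T — 4 of the 6.

4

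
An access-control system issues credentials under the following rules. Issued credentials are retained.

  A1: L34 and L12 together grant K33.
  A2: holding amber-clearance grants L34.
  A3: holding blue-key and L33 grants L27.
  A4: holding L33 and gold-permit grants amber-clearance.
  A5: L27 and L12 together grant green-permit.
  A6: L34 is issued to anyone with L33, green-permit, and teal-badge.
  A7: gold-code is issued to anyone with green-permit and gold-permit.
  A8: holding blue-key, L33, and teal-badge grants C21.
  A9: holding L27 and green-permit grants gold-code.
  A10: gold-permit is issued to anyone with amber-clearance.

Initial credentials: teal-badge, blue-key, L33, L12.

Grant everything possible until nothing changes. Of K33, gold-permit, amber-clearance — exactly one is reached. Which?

K33

Holding blue-key and L33 grants L27 (A3).
Holding L27 and L12 grants green-permit (A5).
Holding L33, green-permit, and teal-badge grants L34 (A6).
Holding L34 and L12 grants K33 (A1).
amber-clearance would need L33 and gold-permit (A4), but gold-permit is never granted. gold-permit would need amber-clearance (A10), but amber-clearance is never granted.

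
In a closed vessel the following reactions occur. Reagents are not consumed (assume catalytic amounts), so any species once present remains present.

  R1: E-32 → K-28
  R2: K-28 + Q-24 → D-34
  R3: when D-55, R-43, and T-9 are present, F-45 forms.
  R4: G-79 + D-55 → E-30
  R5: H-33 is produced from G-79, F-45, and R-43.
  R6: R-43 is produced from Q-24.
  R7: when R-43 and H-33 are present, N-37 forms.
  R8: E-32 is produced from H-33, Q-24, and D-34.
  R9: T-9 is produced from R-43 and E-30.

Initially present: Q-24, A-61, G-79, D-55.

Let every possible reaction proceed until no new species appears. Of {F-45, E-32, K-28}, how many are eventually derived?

1

G-79 and D-55 present → E-30 forms (R4).
Q-24 present → R-43 forms (R6).
R-43 and E-30 present → T-9 forms (R9).
D-55, R-43, and T-9 present → F-45 forms (R3).
F-45: reached.
E-32 would need H-33, Q-24, and D-34 (R8), but D-34 never forms.
K-28 would need E-32 (R1), but E-32 never forms.
Reached: F-45 — 1 of the 3.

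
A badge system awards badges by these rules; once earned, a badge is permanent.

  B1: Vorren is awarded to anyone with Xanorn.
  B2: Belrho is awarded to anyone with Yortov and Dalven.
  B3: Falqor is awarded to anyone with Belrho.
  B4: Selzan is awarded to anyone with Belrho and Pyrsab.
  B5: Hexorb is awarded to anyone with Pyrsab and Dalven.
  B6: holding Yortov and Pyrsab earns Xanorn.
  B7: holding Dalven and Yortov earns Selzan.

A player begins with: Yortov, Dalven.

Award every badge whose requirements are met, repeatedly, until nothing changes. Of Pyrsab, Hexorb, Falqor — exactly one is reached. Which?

With Yortov and Dalven, Belrho is earned (B2).
With Belrho, Falqor is earned (B3).
No rule produces Pyrsab, and it is not given. Hexorb would need Pyrsab and Dalven (B5), but Pyrsab is never earned.

Falqor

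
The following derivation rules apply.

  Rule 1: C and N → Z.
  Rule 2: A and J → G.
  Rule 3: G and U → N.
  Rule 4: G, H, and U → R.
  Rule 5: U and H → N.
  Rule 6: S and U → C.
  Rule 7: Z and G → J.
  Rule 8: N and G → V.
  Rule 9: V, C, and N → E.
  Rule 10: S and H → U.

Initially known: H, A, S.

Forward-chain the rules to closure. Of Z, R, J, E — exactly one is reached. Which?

Z

S and H hold, so U follows (Rule 10).
S and U hold, so C follows (Rule 6).
U and H hold, so N follows (Rule 5).
C and N hold, so Z follows (Rule 1).
E would need V, C, and N (Rule 9), but V is never established. J would need Z and G (Rule 7), but G is never established. R would need G, H, and U (Rule 4), but G is never established.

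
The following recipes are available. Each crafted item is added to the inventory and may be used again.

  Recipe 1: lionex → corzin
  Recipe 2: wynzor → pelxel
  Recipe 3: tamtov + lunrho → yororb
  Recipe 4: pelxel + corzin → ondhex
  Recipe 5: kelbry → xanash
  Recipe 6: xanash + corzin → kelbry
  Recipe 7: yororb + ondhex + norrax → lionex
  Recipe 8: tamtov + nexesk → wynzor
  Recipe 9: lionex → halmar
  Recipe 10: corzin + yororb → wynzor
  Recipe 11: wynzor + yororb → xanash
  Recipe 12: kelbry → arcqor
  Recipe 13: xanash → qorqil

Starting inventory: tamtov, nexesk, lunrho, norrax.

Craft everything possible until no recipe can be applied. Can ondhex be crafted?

ondhex would need pelxel and corzin (Recipe 4), but corzin is never obtained.

No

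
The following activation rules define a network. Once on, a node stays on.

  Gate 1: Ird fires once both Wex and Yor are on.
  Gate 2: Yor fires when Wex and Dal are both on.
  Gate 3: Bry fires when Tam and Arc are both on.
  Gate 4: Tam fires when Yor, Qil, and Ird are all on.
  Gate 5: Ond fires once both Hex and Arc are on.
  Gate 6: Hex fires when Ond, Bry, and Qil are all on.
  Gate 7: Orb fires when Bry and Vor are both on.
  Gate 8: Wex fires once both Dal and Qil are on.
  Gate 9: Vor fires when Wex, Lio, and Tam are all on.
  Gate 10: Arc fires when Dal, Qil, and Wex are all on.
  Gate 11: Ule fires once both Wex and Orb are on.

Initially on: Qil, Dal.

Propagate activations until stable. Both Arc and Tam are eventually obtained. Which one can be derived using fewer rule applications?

Arc

Arc: Dal and Qil are on, so Wex fires (Gate 8). Gate 10: Dal, Qil, and Wex on → Arc on. [2 rule applications]
Tam: Gate 8: Dal and Qil on → Wex on. Gate 2: Wex and Dal on → Yor on. Wex and Yor are on, so Ird fires (Gate 1). Yor, Qil, and Ird are on, so Tam fires (Gate 4). [4 rule applications]
Arc needs fewer.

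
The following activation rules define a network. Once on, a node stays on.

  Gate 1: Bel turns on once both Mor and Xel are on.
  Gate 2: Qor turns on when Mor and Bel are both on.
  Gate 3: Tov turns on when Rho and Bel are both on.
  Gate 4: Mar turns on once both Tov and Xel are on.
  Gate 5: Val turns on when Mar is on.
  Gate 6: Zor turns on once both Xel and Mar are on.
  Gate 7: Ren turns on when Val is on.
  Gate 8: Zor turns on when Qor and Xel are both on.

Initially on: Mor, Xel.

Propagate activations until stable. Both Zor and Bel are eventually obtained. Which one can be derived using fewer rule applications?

Bel: Gate 1: Mor and Xel on → Bel on. [1 rule application]
Zor: Gate 1: Mor and Xel on → Bel on. Mor and Bel are on, so Qor turns on (Gate 2). Gate 8: Qor and Xel on → Zor on. [3 rule applications]
Bel needs fewer.

Bel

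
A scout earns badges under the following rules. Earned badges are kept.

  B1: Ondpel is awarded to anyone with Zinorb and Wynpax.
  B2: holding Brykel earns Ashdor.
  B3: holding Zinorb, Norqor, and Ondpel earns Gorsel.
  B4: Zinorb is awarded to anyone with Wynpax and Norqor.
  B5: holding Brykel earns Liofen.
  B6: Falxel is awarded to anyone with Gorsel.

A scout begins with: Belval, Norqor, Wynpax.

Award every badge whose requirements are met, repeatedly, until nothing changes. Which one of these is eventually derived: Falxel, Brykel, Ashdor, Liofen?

With Wynpax and Norqor, Zinorb is earned (B4).
With Zinorb and Wynpax, Ondpel is earned (B1).
With Zinorb, Norqor, and Ondpel, Gorsel is earned (B3).
With Gorsel, Falxel is earned (B6).
Ashdor would need Brykel (B2), but Brykel is never earned. Liofen would need Brykel (B5), but Brykel is never earned. No rule produces Brykel, and it is not given.

Falxel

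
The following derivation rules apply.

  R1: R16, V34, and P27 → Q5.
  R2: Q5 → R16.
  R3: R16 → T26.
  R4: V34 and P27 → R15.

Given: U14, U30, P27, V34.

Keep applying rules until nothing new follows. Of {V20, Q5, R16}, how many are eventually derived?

0

No rule produces V20, and it is not given.
Q5 would need R16, V34, and P27 (R1), but R16 is never established.
R16 would need Q5 (R2), but Q5 is never established.
None of the 3 are reached.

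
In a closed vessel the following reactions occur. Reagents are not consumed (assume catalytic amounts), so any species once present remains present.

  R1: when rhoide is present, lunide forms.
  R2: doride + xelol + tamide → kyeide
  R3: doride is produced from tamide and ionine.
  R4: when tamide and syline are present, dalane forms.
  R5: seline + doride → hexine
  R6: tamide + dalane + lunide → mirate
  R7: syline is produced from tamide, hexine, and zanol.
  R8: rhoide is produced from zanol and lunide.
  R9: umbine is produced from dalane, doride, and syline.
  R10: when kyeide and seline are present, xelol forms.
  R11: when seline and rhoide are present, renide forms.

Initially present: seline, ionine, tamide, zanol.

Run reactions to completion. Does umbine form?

Yes

tamide and ionine present → doride forms (R3).
seline and doride present → hexine forms (R5).
tamide, hexine, and zanol present → syline forms (R7).
tamide and syline present → dalane forms (R4).
dalane, doride, and syline present → umbine forms (R9).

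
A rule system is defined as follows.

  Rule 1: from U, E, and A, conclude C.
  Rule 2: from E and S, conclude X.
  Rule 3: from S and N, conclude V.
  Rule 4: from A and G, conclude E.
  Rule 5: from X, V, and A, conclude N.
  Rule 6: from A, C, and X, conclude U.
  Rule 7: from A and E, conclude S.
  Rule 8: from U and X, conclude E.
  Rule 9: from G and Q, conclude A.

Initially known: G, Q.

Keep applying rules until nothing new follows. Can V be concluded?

No

V would need S and N (Rule 3), but N is never established.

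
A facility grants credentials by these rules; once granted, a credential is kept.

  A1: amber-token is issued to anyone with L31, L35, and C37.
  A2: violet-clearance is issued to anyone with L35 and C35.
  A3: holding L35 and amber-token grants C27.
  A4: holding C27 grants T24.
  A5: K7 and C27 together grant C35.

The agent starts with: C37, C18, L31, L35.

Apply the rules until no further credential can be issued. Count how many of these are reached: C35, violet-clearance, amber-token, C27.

Holding L31, L35, and C37 grants amber-token (A1).
Holding L35 and amber-token grants C27 (A3).
C35 would need K7 and C27 (A5), but K7 is never granted.
violet-clearance would need L35 and C35 (A2), but C35 is never granted.
amber-token: reached.
C27: reached.
Reached: amber-token and C27 — 2 of the 4.

2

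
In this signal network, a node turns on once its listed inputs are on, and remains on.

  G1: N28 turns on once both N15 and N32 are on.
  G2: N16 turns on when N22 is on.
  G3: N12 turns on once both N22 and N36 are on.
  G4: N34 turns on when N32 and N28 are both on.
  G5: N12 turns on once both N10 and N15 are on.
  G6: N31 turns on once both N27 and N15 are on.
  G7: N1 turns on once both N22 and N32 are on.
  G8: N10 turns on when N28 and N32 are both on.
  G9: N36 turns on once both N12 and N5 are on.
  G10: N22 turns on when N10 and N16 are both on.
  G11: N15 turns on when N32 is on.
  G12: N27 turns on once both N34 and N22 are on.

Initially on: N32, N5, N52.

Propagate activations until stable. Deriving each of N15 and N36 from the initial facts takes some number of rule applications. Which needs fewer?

N15: N32 is on, so N15 turns on (G11). [1 rule application]
N36: G11: N32 on → N15 on. G1: N15 and N32 on → N28 on. G8: N28 and N32 on → N10 on. G5: N10 and N15 on → N12 on. G9: N12 and N5 on → N36 on. [5 rule applications]
N15 needs fewer.

N15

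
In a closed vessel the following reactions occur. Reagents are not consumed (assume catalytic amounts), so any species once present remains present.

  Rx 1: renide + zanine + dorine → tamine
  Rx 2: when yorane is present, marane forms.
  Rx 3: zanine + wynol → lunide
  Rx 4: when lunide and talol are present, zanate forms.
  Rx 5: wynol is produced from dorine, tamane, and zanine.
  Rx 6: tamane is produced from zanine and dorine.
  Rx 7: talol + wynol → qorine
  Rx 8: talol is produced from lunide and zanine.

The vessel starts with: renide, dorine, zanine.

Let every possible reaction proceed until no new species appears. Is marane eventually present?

marane would need yorane (Rx 2), but yorane never forms.

No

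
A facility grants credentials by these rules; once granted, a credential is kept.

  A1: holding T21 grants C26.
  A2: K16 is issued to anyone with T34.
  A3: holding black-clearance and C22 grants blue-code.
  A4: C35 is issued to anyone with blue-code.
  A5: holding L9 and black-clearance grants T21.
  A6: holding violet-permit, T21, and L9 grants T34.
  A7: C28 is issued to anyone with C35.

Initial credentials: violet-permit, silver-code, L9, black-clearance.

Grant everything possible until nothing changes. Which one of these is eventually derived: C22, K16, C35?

Holding L9 and black-clearance grants T21 (A5).
Holding violet-permit, T21, and L9 grants T34 (A6).
Holding T34 grants K16 (A2).
No rule produces C22, and it is not given. C35 would need blue-code (A4), but blue-code is never granted.

K16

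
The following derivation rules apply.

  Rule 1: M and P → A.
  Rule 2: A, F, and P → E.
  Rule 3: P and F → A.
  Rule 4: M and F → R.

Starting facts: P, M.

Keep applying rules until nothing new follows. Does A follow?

Yes

From M and P, Rule 1 gives A.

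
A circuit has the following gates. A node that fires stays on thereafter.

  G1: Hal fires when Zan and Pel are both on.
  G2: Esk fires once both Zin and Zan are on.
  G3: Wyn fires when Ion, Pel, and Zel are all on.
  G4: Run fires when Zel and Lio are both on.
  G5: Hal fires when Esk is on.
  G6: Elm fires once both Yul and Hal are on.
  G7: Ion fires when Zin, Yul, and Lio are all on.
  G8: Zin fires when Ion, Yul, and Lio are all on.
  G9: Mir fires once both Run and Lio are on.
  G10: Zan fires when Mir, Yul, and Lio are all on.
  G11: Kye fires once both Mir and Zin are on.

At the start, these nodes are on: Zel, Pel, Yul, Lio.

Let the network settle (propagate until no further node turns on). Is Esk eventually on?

Esk would need Zin and Zan (G2), but Zin never turns on.

No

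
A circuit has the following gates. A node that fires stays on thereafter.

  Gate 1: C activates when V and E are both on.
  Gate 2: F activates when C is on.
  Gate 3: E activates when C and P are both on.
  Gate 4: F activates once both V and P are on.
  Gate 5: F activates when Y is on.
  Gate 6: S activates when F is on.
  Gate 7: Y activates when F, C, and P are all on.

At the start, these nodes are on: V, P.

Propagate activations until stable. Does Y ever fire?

No

Y would need F, C, and P (Gate 7), but C never turns on.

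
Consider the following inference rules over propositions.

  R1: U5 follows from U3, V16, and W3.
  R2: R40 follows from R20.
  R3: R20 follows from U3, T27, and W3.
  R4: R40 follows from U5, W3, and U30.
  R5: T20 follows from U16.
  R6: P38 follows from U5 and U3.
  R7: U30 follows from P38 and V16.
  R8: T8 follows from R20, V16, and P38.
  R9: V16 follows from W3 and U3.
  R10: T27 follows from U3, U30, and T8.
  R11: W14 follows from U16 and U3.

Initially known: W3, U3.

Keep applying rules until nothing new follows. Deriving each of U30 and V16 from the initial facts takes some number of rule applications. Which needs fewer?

V16

V16: From W3 and U3, R9 gives V16. [1 rule application]
U30: From W3 and U3, R9 gives V16. From U3, V16, and W3, R1 gives U5. U5 and U3 hold, so P38 follows (R6). From P38 and V16, R7 gives U30. [4 rule applications]
V16 needs fewer.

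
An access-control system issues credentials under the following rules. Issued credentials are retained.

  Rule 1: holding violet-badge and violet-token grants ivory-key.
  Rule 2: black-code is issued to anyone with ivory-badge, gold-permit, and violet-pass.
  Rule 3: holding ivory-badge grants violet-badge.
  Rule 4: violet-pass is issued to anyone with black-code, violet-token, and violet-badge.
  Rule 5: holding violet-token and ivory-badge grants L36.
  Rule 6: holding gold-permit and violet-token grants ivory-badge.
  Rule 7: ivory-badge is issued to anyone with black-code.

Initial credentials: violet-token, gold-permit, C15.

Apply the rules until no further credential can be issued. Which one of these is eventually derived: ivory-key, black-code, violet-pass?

ivory-key

Holding gold-permit and violet-token grants ivory-badge (Rule 6).
Holding ivory-badge grants violet-badge (Rule 3).
Holding violet-badge and violet-token grants ivory-key (Rule 1).
black-code would need ivory-badge, gold-permit, and violet-pass (Rule 2), but violet-pass is never granted. violet-pass would need black-code, violet-token, and violet-badge (Rule 4), but black-code is never granted.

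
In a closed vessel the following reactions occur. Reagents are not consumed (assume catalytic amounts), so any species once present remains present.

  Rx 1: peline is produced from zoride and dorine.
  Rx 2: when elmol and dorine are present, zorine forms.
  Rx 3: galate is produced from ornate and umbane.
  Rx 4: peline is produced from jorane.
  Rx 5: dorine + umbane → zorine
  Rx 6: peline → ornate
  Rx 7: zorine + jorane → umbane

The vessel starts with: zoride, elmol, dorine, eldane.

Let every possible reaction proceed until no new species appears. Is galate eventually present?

galate would need ornate and umbane (Rx 3), but umbane never forms.

No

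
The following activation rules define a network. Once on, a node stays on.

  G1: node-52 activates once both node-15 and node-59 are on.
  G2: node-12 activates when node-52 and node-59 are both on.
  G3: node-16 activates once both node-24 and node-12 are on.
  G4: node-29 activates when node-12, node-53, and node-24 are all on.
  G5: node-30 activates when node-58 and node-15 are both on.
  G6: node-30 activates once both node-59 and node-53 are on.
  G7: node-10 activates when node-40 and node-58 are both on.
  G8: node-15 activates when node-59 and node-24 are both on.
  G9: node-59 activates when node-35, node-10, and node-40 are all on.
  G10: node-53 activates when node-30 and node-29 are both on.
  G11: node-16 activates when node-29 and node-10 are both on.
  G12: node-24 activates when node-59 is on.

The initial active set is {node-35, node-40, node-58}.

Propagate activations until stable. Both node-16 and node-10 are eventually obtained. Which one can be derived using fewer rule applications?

node-10

node-10: node-40 and node-58 are on, so node-10 activates (G7). [1 rule application]
node-16: G7: node-40 and node-58 on → node-10 on. node-35, node-10, and node-40 are on, so node-59 activates (G9). G12: node-59 on → node-24 on. G8: node-59 and node-24 on → node-15 on. G1: node-15 and node-59 on → node-52 on. node-52 and node-59 are on, so node-12 activates (G2). node-24 and node-12 are on, so node-16 activates (G3). [7 rule applications]
node-10 needs fewer.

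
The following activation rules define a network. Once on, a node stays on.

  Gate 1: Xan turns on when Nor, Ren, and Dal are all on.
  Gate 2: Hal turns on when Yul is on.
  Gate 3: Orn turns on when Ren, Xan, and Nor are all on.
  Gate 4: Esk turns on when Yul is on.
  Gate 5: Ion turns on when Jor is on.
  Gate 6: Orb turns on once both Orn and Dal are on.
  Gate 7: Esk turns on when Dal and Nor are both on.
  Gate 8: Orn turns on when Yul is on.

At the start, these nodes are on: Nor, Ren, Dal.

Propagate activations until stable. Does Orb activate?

Yes

Gate 1: Nor, Ren, and Dal on → Xan on.
Ren, Xan, and Nor are on, so Orn turns on (Gate 3).
Orn and Dal are on, so Orb turns on (Gate 6).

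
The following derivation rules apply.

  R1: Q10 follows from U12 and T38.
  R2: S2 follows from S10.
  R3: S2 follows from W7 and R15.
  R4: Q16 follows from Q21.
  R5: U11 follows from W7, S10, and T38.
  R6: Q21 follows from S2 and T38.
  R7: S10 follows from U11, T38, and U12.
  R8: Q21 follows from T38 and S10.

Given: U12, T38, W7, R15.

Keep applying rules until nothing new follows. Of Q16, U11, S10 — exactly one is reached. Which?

From W7 and R15, R3 gives S2.
S2 and T38 hold, so Q21 follows (R6).
Q21 holds, so Q16 follows (R4).
S10 would need U11, T38, and U12 (R7), but U11 is never established. U11 would need W7, S10, and T38 (R5), but S10 is never established.

Q16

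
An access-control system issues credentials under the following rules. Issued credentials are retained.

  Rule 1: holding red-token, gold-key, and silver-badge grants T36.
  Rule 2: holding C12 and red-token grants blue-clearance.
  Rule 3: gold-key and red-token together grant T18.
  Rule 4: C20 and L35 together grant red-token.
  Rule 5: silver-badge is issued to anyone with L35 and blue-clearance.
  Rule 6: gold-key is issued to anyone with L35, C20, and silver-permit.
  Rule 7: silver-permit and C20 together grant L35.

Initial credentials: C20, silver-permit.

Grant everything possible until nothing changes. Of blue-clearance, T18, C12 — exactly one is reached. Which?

T18

Holding silver-permit and C20 grants L35 (Rule 7).
Holding C20 and L35 grants red-token (Rule 4).
Holding L35, C20, and silver-permit grants gold-key (Rule 6).
Holding gold-key and red-token grants T18 (Rule 3).
No rule produces C12, and it is not given. blue-clearance would need C12 and red-token (Rule 2), but C12 is never granted.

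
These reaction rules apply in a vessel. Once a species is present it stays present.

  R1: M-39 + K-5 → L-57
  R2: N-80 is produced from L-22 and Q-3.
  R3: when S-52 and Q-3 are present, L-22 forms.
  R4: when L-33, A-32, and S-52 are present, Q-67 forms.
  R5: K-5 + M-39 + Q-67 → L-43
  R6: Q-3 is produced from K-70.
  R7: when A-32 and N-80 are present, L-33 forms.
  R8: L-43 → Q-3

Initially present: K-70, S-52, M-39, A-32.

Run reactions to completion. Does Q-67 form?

Yes

K-70 present → Q-3 forms (R6).
S-52 and Q-3 present → L-22 forms (R3).
L-22 and Q-3 present → N-80 forms (R2).
A-32 and N-80 present → L-33 forms (R7).
L-33, A-32, and S-52 present → Q-67 forms (R4).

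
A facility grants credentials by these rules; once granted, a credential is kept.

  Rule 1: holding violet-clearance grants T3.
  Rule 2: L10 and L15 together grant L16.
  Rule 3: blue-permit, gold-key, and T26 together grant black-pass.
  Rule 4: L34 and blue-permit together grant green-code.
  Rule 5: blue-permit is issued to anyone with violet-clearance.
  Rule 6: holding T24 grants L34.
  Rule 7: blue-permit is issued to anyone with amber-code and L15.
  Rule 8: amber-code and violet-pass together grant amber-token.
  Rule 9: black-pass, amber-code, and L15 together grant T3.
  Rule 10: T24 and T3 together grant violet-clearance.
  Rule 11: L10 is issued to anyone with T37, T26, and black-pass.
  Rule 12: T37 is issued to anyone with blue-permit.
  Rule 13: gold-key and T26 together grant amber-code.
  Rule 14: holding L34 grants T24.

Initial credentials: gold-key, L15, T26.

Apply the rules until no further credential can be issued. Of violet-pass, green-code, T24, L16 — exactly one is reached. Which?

Holding gold-key and T26 grants amber-code (Rule 13).
Holding amber-code and L15 grants blue-permit (Rule 7).
Holding blue-permit, gold-key, and T26 grants black-pass (Rule 3).
Holding blue-permit grants T37 (Rule 12).
Holding T37, T26, and black-pass grants L10 (Rule 11).
Holding L10 and L15 grants L16 (Rule 2).
No rule produces violet-pass, and it is not given. T24 would need L34 (Rule 14), but L34 is never granted. green-code would need L34 and blue-permit (Rule 4), but L34 is never granted.

L16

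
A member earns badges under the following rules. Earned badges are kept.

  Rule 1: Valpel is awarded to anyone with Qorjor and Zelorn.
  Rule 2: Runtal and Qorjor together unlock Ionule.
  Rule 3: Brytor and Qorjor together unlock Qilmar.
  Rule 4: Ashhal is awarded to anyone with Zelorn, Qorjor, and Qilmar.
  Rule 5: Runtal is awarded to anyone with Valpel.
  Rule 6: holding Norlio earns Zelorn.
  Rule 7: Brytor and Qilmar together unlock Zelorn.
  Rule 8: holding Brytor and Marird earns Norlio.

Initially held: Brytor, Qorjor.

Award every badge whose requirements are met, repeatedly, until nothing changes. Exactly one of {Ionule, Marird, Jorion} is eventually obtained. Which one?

Ionule

With Brytor and Qorjor, Qilmar is earned (Rule 3).
With Brytor and Qilmar, Zelorn is earned (Rule 7).
With Qorjor and Zelorn, Valpel is earned (Rule 1).
With Valpel, Runtal is earned (Rule 5).
With Runtal and Qorjor, Ionule is earned (Rule 2).
No rule produces Jorion, and it is not given. No rule produces Marird, and it is not given.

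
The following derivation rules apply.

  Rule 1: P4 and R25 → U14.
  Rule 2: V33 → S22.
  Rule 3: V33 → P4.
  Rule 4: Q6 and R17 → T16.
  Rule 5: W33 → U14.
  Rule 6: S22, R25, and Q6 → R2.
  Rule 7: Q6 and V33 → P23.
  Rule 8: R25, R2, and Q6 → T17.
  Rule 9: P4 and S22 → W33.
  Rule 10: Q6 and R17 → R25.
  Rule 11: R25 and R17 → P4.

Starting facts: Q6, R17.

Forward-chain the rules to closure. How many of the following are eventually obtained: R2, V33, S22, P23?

R2 would need S22, R25, and Q6 (Rule 6), but S22 is never established.
No rule produces V33, and it is not given.
S22 would need V33 (Rule 2), but V33 is never established.
P23 would need Q6 and V33 (Rule 7), but V33 is never established.
None of the 4 are reached.

0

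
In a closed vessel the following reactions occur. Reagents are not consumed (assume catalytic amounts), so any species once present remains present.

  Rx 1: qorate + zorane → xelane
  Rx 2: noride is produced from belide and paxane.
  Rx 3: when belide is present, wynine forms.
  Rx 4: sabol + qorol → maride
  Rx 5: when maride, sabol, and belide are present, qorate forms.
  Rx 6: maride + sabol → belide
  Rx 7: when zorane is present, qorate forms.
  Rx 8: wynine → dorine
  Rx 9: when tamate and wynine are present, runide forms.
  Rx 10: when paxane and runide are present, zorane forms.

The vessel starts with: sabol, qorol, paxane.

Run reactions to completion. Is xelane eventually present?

xelane would need qorate and zorane (Rx 1), but zorane never forms.

No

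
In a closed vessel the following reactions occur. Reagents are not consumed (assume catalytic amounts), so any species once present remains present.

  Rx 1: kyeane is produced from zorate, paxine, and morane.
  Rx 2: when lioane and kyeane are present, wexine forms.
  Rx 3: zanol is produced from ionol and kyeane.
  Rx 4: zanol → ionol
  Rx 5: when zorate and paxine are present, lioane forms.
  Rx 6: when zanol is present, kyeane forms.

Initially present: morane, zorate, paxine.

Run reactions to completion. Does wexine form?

Yes

zorate, paxine, and morane present → kyeane forms (Rx 1).
zorate and paxine present → lioane forms (Rx 5).
lioane and kyeane present → wexine forms (Rx 2).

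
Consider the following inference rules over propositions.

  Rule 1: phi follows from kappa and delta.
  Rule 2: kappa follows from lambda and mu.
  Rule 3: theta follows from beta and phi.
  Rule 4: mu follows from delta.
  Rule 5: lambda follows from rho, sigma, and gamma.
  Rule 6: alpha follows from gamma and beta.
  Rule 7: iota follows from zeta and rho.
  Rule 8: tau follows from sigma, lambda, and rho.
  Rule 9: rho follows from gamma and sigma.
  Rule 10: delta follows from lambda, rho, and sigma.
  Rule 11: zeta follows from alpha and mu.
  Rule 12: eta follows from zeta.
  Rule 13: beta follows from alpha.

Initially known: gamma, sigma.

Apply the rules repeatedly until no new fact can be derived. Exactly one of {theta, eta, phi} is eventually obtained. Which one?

gamma and sigma hold, so rho follows (Rule 9).
From rho, sigma, and gamma, Rule 5 gives lambda.
From lambda, rho, and sigma, Rule 10 gives delta.
From delta, Rule 4 gives mu.
From lambda and mu, Rule 2 gives kappa.
From kappa and delta, Rule 1 gives phi.
theta would need beta and phi (Rule 3), but beta is never established. eta would need zeta (Rule 12), but zeta is never established.

phi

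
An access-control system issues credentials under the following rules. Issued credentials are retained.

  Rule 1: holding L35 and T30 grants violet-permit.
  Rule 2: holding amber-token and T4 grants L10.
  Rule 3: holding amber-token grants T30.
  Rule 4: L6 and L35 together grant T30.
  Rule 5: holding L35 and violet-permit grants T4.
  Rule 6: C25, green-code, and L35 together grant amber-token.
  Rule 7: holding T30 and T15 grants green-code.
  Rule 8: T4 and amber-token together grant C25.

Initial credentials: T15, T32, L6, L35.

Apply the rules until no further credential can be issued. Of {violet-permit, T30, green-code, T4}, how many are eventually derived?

4

Holding L6 and L35 grants T30 (Rule 4).
Holding L35 and T30 grants violet-permit (Rule 1).
Holding T30 and T15 grants green-code (Rule 7).
Holding L35 and violet-permit grants T4 (Rule 5).
violet-permit: reached.
T30: reached.
green-code: reached.
T4: reached.
All 4 are reached.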